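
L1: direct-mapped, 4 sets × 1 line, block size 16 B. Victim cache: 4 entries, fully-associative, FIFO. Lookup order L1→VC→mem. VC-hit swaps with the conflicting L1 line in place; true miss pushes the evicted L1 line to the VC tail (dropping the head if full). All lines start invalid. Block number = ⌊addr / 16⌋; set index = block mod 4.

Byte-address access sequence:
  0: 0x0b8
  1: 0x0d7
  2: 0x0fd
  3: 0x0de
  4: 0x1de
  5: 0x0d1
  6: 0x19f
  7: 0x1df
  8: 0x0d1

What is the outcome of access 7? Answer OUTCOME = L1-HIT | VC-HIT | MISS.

  [0] addr=0xb8 blk=11 s=3: MISS | VC []
  [1] addr=0xd7 blk=13 s=1: MISS | VC []
  [2] addr=0xfd blk=15 s=3: MISS | VC [11]
  [3] addr=0xde blk=13 s=1: L1-HIT | VC [11]
  [4] addr=0x1de blk=29 s=1: MISS | VC [11, 13]
  [5] addr=0xd1 blk=13 s=1: VC-HIT | VC [11, 29]
  [6] addr=0x19f blk=25 s=1: MISS | VC [11, 29, 13]
  [7] addr=0x1df blk=29 s=1: VC-HIT | VC [11, 25, 13]
  [8] addr=0xd1 blk=13 s=1: VC-HIT | VC [11, 25, 29]

OUTCOME = VC-HIT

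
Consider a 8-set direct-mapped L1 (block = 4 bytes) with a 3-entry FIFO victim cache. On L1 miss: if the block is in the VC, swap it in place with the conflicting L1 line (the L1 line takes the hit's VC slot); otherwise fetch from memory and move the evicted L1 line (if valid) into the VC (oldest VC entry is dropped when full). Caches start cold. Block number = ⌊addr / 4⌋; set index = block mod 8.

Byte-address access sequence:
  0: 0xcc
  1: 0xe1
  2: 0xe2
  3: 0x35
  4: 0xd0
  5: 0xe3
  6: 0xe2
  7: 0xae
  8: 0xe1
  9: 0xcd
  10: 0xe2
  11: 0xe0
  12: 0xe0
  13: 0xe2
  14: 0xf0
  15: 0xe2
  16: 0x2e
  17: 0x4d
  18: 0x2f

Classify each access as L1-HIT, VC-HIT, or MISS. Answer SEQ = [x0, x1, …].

SEQ = [MISS, MISS, L1-HIT, MISS, MISS, L1-HIT, L1-HIT, MISS, L1-HIT, VC-HIT, L1-HIT, L1-HIT, L1-HIT, L1-HIT, MISS, L1-HIT, MISS, MISS, VC-HIT]

  [0] addr=0xcc blk=51 s=3: MISS | VC []
  [1] addr=0xe1 blk=56 s=0: MISS | VC []
  [2] addr=0xe2 blk=56 s=0: L1-HIT | VC []
  [3] addr=0x35 blk=13 s=5: MISS | VC []
  [4] addr=0xd0 blk=52 s=4: MISS | VC []
  [5] addr=0xe3 blk=56 s=0: L1-HIT | VC []
  [6] addr=0xe2 blk=56 s=0: L1-HIT | VC []
  [7] addr=0xae blk=43 s=3: MISS | VC [51]
  [8] addr=0xe1 blk=56 s=0: L1-HIT | VC [51]
  [9] addr=0xcd blk=51 s=3: VC-HIT | VC [43]
  [10] addr=0xe2 blk=56 s=0: L1-HIT | VC [43]
  [11] addr=0xe0 blk=56 s=0: L1-HIT | VC [43]
  [12] addr=0xe0 blk=56 s=0: L1-HIT | VC [43]
  [13] addr=0xe2 blk=56 s=0: L1-HIT | VC [43]
  [14] addr=0xf0 blk=60 s=4: MISS | VC [43, 52]
  [15] addr=0xe2 blk=56 s=0: L1-HIT | VC [43, 52]
  [16] addr=0x2e blk=11 s=3: MISS | VC [43, 52, 51]
  [17] addr=0x4d blk=19 s=3: MISS | VC [52, 51, 11]
  [18] addr=0x2f blk=11 s=3: VC-HIT | VC [52, 51, 19]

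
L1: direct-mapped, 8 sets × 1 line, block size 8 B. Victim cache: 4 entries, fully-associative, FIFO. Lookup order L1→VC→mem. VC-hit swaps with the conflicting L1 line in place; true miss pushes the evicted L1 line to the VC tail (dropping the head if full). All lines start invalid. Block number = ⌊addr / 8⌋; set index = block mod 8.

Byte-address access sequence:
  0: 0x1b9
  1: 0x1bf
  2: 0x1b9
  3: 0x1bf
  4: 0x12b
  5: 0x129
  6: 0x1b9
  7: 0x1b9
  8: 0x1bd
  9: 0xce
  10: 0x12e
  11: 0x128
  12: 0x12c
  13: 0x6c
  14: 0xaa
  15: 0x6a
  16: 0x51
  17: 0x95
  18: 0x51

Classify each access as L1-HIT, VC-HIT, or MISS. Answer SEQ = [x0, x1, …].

SEQ = [MISS, L1-HIT, L1-HIT, L1-HIT, MISS, L1-HIT, L1-HIT, L1-HIT, L1-HIT, MISS, L1-HIT, L1-HIT, L1-HIT, MISS, MISS, VC-HIT, MISS, MISS, VC-HIT]

#0 0x1b9→b55/s7 MISS; vc=[]
#1 0x1bf→b55/s7 L1-HIT; vc=[]
#2 0x1b9→b55/s7 L1-HIT; vc=[]
#3 0x1bf→b55/s7 L1-HIT; vc=[]
#4 0x12b→b37/s5 MISS; vc=[]
#5 0x129→b37/s5 L1-HIT; vc=[]
#6 0x1b9→b55/s7 L1-HIT; vc=[]
#7 0x1b9→b55/s7 L1-HIT; vc=[]
#8 0x1bd→b55/s7 L1-HIT; vc=[]
#9 0xce→b25/s1 MISS; vc=[]
#10 0x12e→b37/s5 L1-HIT; vc=[]
#11 0x128→b37/s5 L1-HIT; vc=[]
#12 0x12c→b37/s5 L1-HIT; vc=[]
#13 0x6c→b13/s5 MISS; vc=[37]
#14 0xaa→b21/s5 MISS; vc=[37,13]
#15 0x6a→b13/s5 VC-HIT; vc=[37,21]
#16 0x51→b10/s2 MISS; vc=[37,21]
#17 0x95→b18/s2 MISS; vc=[37,21,10]
#18 0x51→b10/s2 VC-HIT; vc=[37,21,18]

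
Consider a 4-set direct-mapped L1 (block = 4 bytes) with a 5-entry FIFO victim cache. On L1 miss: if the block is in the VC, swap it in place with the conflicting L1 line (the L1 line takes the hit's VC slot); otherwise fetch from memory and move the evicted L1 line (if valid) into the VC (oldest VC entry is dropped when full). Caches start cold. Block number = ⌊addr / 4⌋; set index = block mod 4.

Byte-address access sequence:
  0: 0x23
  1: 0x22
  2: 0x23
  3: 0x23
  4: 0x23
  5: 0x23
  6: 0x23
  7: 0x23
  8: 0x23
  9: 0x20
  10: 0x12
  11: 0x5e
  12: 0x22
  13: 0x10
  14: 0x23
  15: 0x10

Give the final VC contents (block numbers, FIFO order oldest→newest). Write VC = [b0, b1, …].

VC = [8]

0: 0x23 (blk 8, set 0) → MISS  vc=[]
1: 0x22 (blk 8, set 0) → L1-HIT  vc=[]
2: 0x23 (blk 8, set 0) → L1-HIT  vc=[]
3: 0x23 (blk 8, set 0) → L1-HIT  vc=[]
4: 0x23 (blk 8, set 0) → L1-HIT  vc=[]
5: 0x23 (blk 8, set 0) → L1-HIT  vc=[]
6: 0x23 (blk 8, set 0) → L1-HIT  vc=[]
7: 0x23 (blk 8, set 0) → L1-HIT  vc=[]
8: 0x23 (blk 8, set 0) → L1-HIT  vc=[]
9: 0x20 (blk 8, set 0) → L1-HIT  vc=[]
10: 0x12 (blk 4, set 0) → MISS  vc=[8]
11: 0x5e (blk 23, set 3) → MISS  vc=[8]
12: 0x22 (blk 8, set 0) → VC-HIT  vc=[4]
13: 0x10 (blk 4, set 0) → VC-HIT  vc=[8]
14: 0x23 (blk 8, set 0) → VC-HIT  vc=[4]
15: 0x10 (blk 4, set 0) → VC-HIT  vc=[8]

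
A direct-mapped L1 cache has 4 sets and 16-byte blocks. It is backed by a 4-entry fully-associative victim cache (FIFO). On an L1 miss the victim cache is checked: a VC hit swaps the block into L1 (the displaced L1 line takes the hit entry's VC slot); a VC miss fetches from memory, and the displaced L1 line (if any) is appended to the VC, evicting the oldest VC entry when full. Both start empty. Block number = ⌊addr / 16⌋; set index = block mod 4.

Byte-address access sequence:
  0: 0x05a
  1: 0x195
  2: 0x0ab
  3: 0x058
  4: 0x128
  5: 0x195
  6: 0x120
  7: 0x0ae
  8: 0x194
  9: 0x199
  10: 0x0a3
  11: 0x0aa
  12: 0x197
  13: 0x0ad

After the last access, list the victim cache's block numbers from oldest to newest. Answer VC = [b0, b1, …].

0: 0x5a (blk 5, set 1) → MISS  vc=[]
1: 0x195 (blk 25, set 1) → MISS  vc=[5]
2: 0xab (blk 10, set 2) → MISS  vc=[5]
3: 0x58 (blk 5, set 1) → VC-HIT  vc=[25]
4: 0x128 (blk 18, set 2) → MISS  vc=[25, 10]
5: 0x195 (blk 25, set 1) → VC-HIT  vc=[5, 10]
6: 0x120 (blk 18, set 2) → L1-HIT  vc=[5, 10]
7: 0xae (blk 10, set 2) → VC-HIT  vc=[5, 18]
8: 0x194 (blk 25, set 1) → L1-HIT  vc=[5, 18]
9: 0x199 (blk 25, set 1) → L1-HIT  vc=[5, 18]
10: 0xa3 (blk 10, set 2) → L1-HIT  vc=[5, 18]
11: 0xaa (blk 10, set 2) → L1-HIT  vc=[5, 18]
12: 0x197 (blk 25, set 1) → L1-HIT  vc=[5, 18]
13: 0xad (blk 10, set 2) → L1-HIT  vc=[5, 18]

VC = [5, 18]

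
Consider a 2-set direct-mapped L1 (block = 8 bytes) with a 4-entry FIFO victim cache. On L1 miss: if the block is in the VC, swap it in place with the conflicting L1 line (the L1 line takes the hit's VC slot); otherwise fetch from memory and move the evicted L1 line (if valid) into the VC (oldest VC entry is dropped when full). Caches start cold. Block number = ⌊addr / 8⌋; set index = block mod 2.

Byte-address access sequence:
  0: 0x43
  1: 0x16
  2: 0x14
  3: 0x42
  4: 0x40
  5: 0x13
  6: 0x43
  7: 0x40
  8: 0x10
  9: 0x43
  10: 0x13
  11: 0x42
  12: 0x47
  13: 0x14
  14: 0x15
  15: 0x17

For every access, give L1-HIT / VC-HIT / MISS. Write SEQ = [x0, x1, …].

SEQ = [MISS, MISS, L1-HIT, VC-HIT, L1-HIT, VC-HIT, VC-HIT, L1-HIT, VC-HIT, VC-HIT, VC-HIT, VC-HIT, L1-HIT, VC-HIT, L1-HIT, L1-HIT]

#0 0x43→b8/s0 MISS; vc=[]
#1 0x16→b2/s0 MISS; vc=[8]
#2 0x14→b2/s0 L1-HIT; vc=[8]
#3 0x42→b8/s0 VC-HIT; vc=[2]
#4 0x40→b8/s0 L1-HIT; vc=[2]
#5 0x13→b2/s0 VC-HIT; vc=[8]
#6 0x43→b8/s0 VC-HIT; vc=[2]
#7 0x40→b8/s0 L1-HIT; vc=[2]
#8 0x10→b2/s0 VC-HIT; vc=[8]
#9 0x43→b8/s0 VC-HIT; vc=[2]
#10 0x13→b2/s0 VC-HIT; vc=[8]
#11 0x42→b8/s0 VC-HIT; vc=[2]
#12 0x47→b8/s0 L1-HIT; vc=[2]
#13 0x14→b2/s0 VC-HIT; vc=[8]
#14 0x15→b2/s0 L1-HIT; vc=[8]
#15 0x17→b2/s0 L1-HIT; vc=[8]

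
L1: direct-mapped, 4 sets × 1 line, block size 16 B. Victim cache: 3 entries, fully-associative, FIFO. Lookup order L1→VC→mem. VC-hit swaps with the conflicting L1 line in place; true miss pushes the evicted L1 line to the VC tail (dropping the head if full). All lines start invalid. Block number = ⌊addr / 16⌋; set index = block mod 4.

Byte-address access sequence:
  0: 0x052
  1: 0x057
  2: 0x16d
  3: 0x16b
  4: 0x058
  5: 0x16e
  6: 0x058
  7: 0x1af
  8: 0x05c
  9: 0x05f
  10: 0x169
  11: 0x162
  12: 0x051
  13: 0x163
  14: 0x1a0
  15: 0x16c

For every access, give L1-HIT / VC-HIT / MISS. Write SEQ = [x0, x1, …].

0: 0x52 (blk 5, set 1) → MISS  vc=[]
1: 0x57 (blk 5, set 1) → L1-HIT  vc=[]
2: 0x16d (blk 22, set 2) → MISS  vc=[]
3: 0x16b (blk 22, set 2) → L1-HIT  vc=[]
4: 0x58 (blk 5, set 1) → L1-HIT  vc=[]
5: 0x16e (blk 22, set 2) → L1-HIT  vc=[]
6: 0x58 (blk 5, set 1) → L1-HIT  vc=[]
7: 0x1af (blk 26, set 2) → MISS  vc=[22]
8: 0x5c (blk 5, set 1) → L1-HIT  vc=[22]
9: 0x5f (blk 5, set 1) → L1-HIT  vc=[22]
10: 0x169 (blk 22, set 2) → VC-HIT  vc=[26]
11: 0x162 (blk 22, set 2) → L1-HIT  vc=[26]
12: 0x51 (blk 5, set 1) → L1-HIT  vc=[26]
13: 0x163 (blk 22, set 2) → L1-HIT  vc=[26]
14: 0x1a0 (blk 26, set 2) → VC-HIT  vc=[22]
15: 0x16c (blk 22, set 2) → VC-HIT  vc=[26]

SEQ = [MISS, L1-HIT, MISS, L1-HIT, L1-HIT, L1-HIT, L1-HIT, MISS, L1-HIT, L1-HIT, VC-HIT, L1-HIT, L1-HIT, L1-HIT, VC-HIT, VC-HIT]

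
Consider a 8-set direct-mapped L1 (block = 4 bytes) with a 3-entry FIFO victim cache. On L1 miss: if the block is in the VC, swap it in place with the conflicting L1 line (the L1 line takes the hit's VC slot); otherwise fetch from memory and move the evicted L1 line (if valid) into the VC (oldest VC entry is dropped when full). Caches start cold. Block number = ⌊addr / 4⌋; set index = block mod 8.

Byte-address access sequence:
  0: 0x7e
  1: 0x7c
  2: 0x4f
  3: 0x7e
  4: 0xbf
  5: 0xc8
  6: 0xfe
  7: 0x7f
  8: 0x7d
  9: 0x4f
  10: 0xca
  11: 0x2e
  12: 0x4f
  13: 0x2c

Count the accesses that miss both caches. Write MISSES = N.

MISSES = 6

0: 0x7e (blk 31, set 7) → MISS  vc=[]
1: 0x7c (blk 31, set 7) → L1-HIT  vc=[]
2: 0x4f (blk 19, set 3) → MISS  vc=[]
3: 0x7e (blk 31, set 7) → L1-HIT  vc=[]
4: 0xbf (blk 47, set 7) → MISS  vc=[31]
5: 0xc8 (blk 50, set 2) → MISS  vc=[31]
6: 0xfe (blk 63, set 7) → MISS  vc=[31, 47]
7: 0x7f (blk 31, set 7) → VC-HIT  vc=[63, 47]
8: 0x7d (blk 31, set 7) → L1-HIT  vc=[63, 47]
9: 0x4f (blk 19, set 3) → L1-HIT  vc=[63, 47]
10: 0xca (blk 50, set 2) → L1-HIT  vc=[63, 47]
11: 0x2e (blk 11, set 3) → MISS  vc=[63, 47, 19]
12: 0x4f (blk 19, set 3) → VC-HIT  vc=[63, 47, 11]
13: 0x2c (blk 11, set 3) → VC-HIT  vc=[63, 47, 19]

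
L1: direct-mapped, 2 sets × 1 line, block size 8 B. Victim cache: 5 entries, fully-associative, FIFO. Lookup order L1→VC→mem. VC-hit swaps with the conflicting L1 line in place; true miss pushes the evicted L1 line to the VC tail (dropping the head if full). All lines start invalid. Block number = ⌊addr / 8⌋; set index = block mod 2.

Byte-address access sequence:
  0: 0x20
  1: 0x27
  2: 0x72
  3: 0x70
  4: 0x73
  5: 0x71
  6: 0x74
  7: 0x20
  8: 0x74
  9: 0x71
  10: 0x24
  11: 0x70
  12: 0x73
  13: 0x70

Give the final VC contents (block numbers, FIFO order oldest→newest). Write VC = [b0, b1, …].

0: 0x20 (blk 4, set 0) → MISS  vc=[]
1: 0x27 (blk 4, set 0) → L1-HIT  vc=[]
2: 0x72 (blk 14, set 0) → MISS  vc=[4]
3: 0x70 (blk 14, set 0) → L1-HIT  vc=[4]
4: 0x73 (blk 14, set 0) → L1-HIT  vc=[4]
5: 0x71 (blk 14, set 0) → L1-HIT  vc=[4]
6: 0x74 (blk 14, set 0) → L1-HIT  vc=[4]
7: 0x20 (blk 4, set 0) → VC-HIT  vc=[14]
8: 0x74 (blk 14, set 0) → VC-HIT  vc=[4]
9: 0x71 (blk 14, set 0) → L1-HIT  vc=[4]
10: 0x24 (blk 4, set 0) → VC-HIT  vc=[14]
11: 0x70 (blk 14, set 0) → VC-HIT  vc=[4]
12: 0x73 (blk 14, set 0) → L1-HIT  vc=[4]
13: 0x70 (blk 14, set 0) → L1-HIT  vc=[4]

VC = [4]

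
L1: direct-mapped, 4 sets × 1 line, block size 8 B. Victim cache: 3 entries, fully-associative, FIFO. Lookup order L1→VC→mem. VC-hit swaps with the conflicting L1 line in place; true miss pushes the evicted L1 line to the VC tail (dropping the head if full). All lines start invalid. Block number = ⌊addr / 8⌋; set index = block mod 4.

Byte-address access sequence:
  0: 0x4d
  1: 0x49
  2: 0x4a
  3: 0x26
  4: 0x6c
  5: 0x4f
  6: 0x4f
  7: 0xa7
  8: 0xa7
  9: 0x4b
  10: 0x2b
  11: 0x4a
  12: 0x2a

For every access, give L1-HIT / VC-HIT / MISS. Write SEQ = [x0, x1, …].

#0 0x4d→b9/s1 MISS; vc=[]
#1 0x49→b9/s1 L1-HIT; vc=[]
#2 0x4a→b9/s1 L1-HIT; vc=[]
#3 0x26→b4/s0 MISS; vc=[]
#4 0x6c→b13/s1 MISS; vc=[9]
#5 0x4f→b9/s1 VC-HIT; vc=[13]
#6 0x4f→b9/s1 L1-HIT; vc=[13]
#7 0xa7→b20/s0 MISS; vc=[13,4]
#8 0xa7→b20/s0 L1-HIT; vc=[13,4]
#9 0x4b→b9/s1 L1-HIT; vc=[13,4]
#10 0x2b→b5/s1 MISS; vc=[13,4,9]
#11 0x4a→b9/s1 VC-HIT; vc=[13,4,5]
#12 0x2a→b5/s1 VC-HIT; vc=[13,4,9]

SEQ = [MISS, L1-HIT, L1-HIT, MISS, MISS, VC-HIT, L1-HIT, MISS, L1-HIT, L1-HIT, MISS, VC-HIT, VC-HIT]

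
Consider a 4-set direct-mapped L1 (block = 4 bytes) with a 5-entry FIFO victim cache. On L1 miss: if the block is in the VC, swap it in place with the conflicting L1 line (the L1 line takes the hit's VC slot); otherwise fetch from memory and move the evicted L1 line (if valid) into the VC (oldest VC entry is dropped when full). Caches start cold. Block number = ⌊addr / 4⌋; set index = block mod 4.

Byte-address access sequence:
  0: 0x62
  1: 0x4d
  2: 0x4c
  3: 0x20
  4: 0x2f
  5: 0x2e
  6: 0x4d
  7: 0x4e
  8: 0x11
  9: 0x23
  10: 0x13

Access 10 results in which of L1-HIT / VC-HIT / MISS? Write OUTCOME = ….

#0 0x62→b24/s0 MISS; vc=[]
#1 0x4d→b19/s3 MISS; vc=[]
#2 0x4c→b19/s3 L1-HIT; vc=[]
#3 0x20→b8/s0 MISS; vc=[24]
#4 0x2f→b11/s3 MISS; vc=[24,19]
#5 0x2e→b11/s3 L1-HIT; vc=[24,19]
#6 0x4d→b19/s3 VC-HIT; vc=[24,11]
#7 0x4e→b19/s3 L1-HIT; vc=[24,11]
#8 0x11→b4/s0 MISS; vc=[24,11,8]
#9 0x23→b8/s0 VC-HIT; vc=[24,11,4]
#10 0x13→b4/s0 VC-HIT; vc=[24,11,8]

OUTCOME = VC-HIT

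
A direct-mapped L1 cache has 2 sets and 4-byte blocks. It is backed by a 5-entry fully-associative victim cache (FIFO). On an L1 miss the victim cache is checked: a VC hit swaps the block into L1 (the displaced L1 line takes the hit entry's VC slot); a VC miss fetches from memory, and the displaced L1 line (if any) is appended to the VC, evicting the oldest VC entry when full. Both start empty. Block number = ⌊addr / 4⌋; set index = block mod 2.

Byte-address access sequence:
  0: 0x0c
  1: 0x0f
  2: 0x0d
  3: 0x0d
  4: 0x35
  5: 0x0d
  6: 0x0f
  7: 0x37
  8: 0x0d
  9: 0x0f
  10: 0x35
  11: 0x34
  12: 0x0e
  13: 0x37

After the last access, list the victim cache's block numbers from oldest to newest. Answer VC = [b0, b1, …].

VC = [3]

  [0] addr=0xc blk=3 s=1: MISS | VC []
  [1] addr=0xf blk=3 s=1: L1-HIT | VC []
  [2] addr=0xd blk=3 s=1: L1-HIT | VC []
  [3] addr=0xd blk=3 s=1: L1-HIT | VC []
  [4] addr=0x35 blk=13 s=1: MISS | VC [3]
  [5] addr=0xd blk=3 s=1: VC-HIT | VC [13]
  [6] addr=0xf blk=3 s=1: L1-HIT | VC [13]
  [7] addr=0x37 blk=13 s=1: VC-HIT | VC [3]
  [8] addr=0xd blk=3 s=1: VC-HIT | VC [13]
  [9] addr=0xf blk=3 s=1: L1-HIT | VC [13]
  [10] addr=0x35 blk=13 s=1: VC-HIT | VC [3]
  [11] addr=0x34 blk=13 s=1: L1-HIT | VC [3]
  [12] addr=0xe blk=3 s=1: VC-HIT | VC [13]
  [13] addr=0x37 blk=13 s=1: VC-HIT | VC [3]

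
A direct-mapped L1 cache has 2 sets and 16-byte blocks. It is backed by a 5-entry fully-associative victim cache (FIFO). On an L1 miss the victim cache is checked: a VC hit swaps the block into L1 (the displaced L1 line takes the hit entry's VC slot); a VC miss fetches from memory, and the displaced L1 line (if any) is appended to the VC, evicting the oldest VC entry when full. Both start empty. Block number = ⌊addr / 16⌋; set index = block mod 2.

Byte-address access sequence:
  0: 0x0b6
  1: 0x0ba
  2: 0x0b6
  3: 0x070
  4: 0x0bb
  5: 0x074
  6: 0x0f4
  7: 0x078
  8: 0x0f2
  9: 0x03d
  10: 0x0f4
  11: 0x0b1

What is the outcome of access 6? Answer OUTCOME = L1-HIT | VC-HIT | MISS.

OUTCOME = MISS

#0 0xb6→b11/s1 MISS; vc=[]
#1 0xba→b11/s1 L1-HIT; vc=[]
#2 0xb6→b11/s1 L1-HIT; vc=[]
#3 0x70→b7/s1 MISS; vc=[11]
#4 0xbb→b11/s1 VC-HIT; vc=[7]
#5 0x74→b7/s1 VC-HIT; vc=[11]
#6 0xf4→b15/s1 MISS; vc=[11,7]
#7 0x78→b7/s1 VC-HIT; vc=[11,15]
#8 0xf2→b15/s1 VC-HIT; vc=[11,7]
#9 0x3d→b3/s1 MISS; vc=[11,7,15]
#10 0xf4→b15/s1 VC-HIT; vc=[11,7,3]
#11 0xb1→b11/s1 VC-HIT; vc=[15,7,3]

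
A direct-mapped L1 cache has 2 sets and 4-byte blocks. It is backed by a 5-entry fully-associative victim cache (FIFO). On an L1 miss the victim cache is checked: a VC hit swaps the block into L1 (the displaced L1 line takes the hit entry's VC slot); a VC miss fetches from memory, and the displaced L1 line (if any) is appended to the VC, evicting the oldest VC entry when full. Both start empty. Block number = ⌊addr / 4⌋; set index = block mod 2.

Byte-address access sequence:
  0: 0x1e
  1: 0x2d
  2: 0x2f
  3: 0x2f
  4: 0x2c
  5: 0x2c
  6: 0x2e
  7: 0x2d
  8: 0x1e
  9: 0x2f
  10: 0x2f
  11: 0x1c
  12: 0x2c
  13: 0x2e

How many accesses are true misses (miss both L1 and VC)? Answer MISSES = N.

#0 0x1e→b7/s1 MISS; vc=[]
#1 0x2d→b11/s1 MISS; vc=[7]
#2 0x2f→b11/s1 L1-HIT; vc=[7]
#3 0x2f→b11/s1 L1-HIT; vc=[7]
#4 0x2c→b11/s1 L1-HIT; vc=[7]
#5 0x2c→b11/s1 L1-HIT; vc=[7]
#6 0x2e→b11/s1 L1-HIT; vc=[7]
#7 0x2d→b11/s1 L1-HIT; vc=[7]
#8 0x1e→b7/s1 VC-HIT; vc=[11]
#9 0x2f→b11/s1 VC-HIT; vc=[7]
#10 0x2f→b11/s1 L1-HIT; vc=[7]
#11 0x1c→b7/s1 VC-HIT; vc=[11]
#12 0x2c→b11/s1 VC-HIT; vc=[7]
#13 0x2e→b11/s1 L1-HIT; vc=[7]

MISSES = 2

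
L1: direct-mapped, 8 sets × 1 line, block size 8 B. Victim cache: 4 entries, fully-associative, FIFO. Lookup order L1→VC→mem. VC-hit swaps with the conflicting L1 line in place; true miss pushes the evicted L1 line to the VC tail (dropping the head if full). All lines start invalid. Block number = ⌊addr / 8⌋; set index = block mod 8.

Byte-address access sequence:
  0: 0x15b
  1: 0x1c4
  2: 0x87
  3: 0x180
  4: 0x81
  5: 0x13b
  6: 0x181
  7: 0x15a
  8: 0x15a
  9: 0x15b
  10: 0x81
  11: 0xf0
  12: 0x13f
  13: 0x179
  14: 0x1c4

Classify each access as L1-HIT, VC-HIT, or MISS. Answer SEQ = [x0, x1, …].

  [0] addr=0x15b blk=43 s=3: MISS | VC []
  [1] addr=0x1c4 blk=56 s=0: MISS | VC []
  [2] addr=0x87 blk=16 s=0: MISS | VC [56]
  [3] addr=0x180 blk=48 s=0: MISS | VC [56, 16]
  [4] addr=0x81 blk=16 s=0: VC-HIT | VC [56, 48]
  [5] addr=0x13b blk=39 s=7: MISS | VC [56, 48]
  [6] addr=0x181 blk=48 s=0: VC-HIT | VC [56, 16]
  [7] addr=0x15a blk=43 s=3: L1-HIT | VC [56, 16]
  [8] addr=0x15a blk=43 s=3: L1-HIT | VC [56, 16]
  [9] addr=0x15b blk=43 s=3: L1-HIT | VC [56, 16]
  [10] addr=0x81 blk=16 s=0: VC-HIT | VC [56, 48]
  [11] addr=0xf0 blk=30 s=6: MISS | VC [56, 48]
  [12] addr=0x13f blk=39 s=7: L1-HIT | VC [56, 48]
  [13] addr=0x179 blk=47 s=7: MISS | VC [56, 48, 39]
  [14] addr=0x1c4 blk=56 s=0: VC-HIT | VC [16, 48, 39]

SEQ = [MISS, MISS, MISS, MISS, VC-HIT, MISS, VC-HIT, L1-HIT, L1-HIT, L1-HIT, VC-HIT, MISS, L1-HIT, MISS, VC-HIT]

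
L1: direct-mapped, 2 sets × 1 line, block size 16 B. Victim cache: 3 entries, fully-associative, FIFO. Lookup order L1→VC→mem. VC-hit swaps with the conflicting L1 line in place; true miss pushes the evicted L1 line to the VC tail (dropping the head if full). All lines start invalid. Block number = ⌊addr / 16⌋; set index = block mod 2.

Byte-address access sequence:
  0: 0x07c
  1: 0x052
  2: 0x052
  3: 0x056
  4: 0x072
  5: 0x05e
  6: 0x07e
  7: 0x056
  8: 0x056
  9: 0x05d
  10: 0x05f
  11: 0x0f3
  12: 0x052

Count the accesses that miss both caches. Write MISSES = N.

MISSES = 3

  [0] addr=0x7c blk=7 s=1: MISS | VC []
  [1] addr=0x52 blk=5 s=1: MISS | VC [7]
  [2] addr=0x52 blk=5 s=1: L1-HIT | VC [7]
  [3] addr=0x56 blk=5 s=1: L1-HIT | VC [7]
  [4] addr=0x72 blk=7 s=1: VC-HIT | VC [5]
  [5] addr=0x5e blk=5 s=1: VC-HIT | VC [7]
  [6] addr=0x7e blk=7 s=1: VC-HIT | VC [5]
  [7] addr=0x56 blk=5 s=1: VC-HIT | VC [7]
  [8] addr=0x56 blk=5 s=1: L1-HIT | VC [7]
  [9] addr=0x5d blk=5 s=1: L1-HIT | VC [7]
  [10] addr=0x5f blk=5 s=1: L1-HIT | VC [7]
  [11] addr=0xf3 blk=15 s=1: MISS | VC [7, 5]
  [12] addr=0x52 blk=5 s=1: VC-HIT | VC [7, 15]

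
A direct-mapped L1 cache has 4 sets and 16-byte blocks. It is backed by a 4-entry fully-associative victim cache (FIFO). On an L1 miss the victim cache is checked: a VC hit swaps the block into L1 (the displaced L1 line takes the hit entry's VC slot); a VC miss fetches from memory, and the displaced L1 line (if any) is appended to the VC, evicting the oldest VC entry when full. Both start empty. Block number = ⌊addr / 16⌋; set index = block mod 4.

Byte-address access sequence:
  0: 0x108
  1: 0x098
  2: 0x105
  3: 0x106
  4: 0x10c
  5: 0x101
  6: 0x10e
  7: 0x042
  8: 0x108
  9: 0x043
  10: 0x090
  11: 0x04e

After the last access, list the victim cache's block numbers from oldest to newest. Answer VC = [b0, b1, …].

VC = [16]

  [0] addr=0x108 blk=16 s=0: MISS | VC []
  [1] addr=0x98 blk=9 s=1: MISS | VC []
  [2] addr=0x105 blk=16 s=0: L1-HIT | VC []
  [3] addr=0x106 blk=16 s=0: L1-HIT | VC []
  [4] addr=0x10c blk=16 s=0: L1-HIT | VC []
  [5] addr=0x101 blk=16 s=0: L1-HIT | VC []
  [6] addr=0x10e blk=16 s=0: L1-HIT | VC []
  [7] addr=0x42 blk=4 s=0: MISS | VC [16]
  [8] addr=0x108 blk=16 s=0: VC-HIT | VC [4]
  [9] addr=0x43 blk=4 s=0: VC-HIT | VC [16]
  [10] addr=0x90 blk=9 s=1: L1-HIT | VC [16]
  [11] addr=0x4e blk=4 s=0: L1-HIT | VC [16]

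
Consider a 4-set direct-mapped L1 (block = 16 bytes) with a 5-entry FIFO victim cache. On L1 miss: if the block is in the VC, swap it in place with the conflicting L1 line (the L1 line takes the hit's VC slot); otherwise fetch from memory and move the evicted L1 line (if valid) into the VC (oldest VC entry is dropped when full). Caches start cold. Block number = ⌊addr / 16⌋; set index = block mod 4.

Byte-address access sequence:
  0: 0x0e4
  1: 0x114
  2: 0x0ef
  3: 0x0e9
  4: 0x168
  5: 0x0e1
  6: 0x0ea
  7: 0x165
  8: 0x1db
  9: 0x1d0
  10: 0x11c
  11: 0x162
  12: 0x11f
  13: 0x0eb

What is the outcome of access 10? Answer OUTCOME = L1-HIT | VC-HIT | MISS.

  [0] addr=0xe4 blk=14 s=2: MISS | VC []
  [1] addr=0x114 blk=17 s=1: MISS | VC []
  [2] addr=0xef blk=14 s=2: L1-HIT | VC []
  [3] addr=0xe9 blk=14 s=2: L1-HIT | VC []
  [4] addr=0x168 blk=22 s=2: MISS | VC [14]
  [5] addr=0xe1 blk=14 s=2: VC-HIT | VC [22]
  [6] addr=0xea blk=14 s=2: L1-HIT | VC [22]
  [7] addr=0x165 blk=22 s=2: VC-HIT | VC [14]
  [8] addr=0x1db blk=29 s=1: MISS | VC [14, 17]
  [9] addr=0x1d0 blk=29 s=1: L1-HIT | VC [14, 17]
  [10] addr=0x11c blk=17 s=1: VC-HIT | VC [14, 29]
  [11] addr=0x162 blk=22 s=2: L1-HIT | VC [14, 29]
  [12] addr=0x11f blk=17 s=1: L1-HIT | VC [14, 29]
  [13] addr=0xeb blk=14 s=2: VC-HIT | VC [22, 29]

OUTCOME = VC-HIT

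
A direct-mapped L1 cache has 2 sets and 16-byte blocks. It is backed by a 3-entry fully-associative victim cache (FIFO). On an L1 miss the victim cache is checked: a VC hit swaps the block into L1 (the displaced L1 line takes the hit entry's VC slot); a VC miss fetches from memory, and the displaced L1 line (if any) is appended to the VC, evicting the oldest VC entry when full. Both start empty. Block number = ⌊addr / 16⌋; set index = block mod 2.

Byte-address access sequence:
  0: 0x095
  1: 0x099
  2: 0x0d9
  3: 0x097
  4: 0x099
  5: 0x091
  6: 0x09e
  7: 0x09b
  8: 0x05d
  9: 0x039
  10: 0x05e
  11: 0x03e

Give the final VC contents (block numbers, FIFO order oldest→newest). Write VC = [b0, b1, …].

VC = [13, 9, 5]

0: 0x95 (blk 9, set 1) → MISS  vc=[]
1: 0x99 (blk 9, set 1) → L1-HIT  vc=[]
2: 0xd9 (blk 13, set 1) → MISS  vc=[9]
3: 0x97 (blk 9, set 1) → VC-HIT  vc=[13]
4: 0x99 (blk 9, set 1) → L1-HIT  vc=[13]
5: 0x91 (blk 9, set 1) → L1-HIT  vc=[13]
6: 0x9e (blk 9, set 1) → L1-HIT  vc=[13]
7: 0x9b (blk 9, set 1) → L1-HIT  vc=[13]
8: 0x5d (blk 5, set 1) → MISS  vc=[13, 9]
9: 0x39 (blk 3, set 1) → MISS  vc=[13, 9, 5]
10: 0x5e (blk 5, set 1) → VC-HIT  vc=[13, 9, 3]
11: 0x3e (blk 3, set 1) → VC-HIT  vc=[13, 9, 5]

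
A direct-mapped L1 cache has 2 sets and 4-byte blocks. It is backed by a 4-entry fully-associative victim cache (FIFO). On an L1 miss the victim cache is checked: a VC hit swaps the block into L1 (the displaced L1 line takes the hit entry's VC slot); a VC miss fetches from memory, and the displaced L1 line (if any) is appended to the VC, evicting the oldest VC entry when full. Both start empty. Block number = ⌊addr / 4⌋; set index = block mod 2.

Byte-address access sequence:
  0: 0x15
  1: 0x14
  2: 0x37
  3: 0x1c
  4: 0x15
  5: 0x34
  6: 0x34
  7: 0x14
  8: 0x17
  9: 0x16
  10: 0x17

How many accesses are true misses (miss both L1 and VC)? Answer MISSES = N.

  [0] addr=0x15 blk=5 s=1: MISS | VC []
  [1] addr=0x14 blk=5 s=1: L1-HIT | VC []
  [2] addr=0x37 blk=13 s=1: MISS | VC [5]
  [3] addr=0x1c blk=7 s=1: MISS | VC [5, 13]
  [4] addr=0x15 blk=5 s=1: VC-HIT | VC [7, 13]
  [5] addr=0x34 blk=13 s=1: VC-HIT | VC [7, 5]
  [6] addr=0x34 blk=13 s=1: L1-HIT | VC [7, 5]
  [7] addr=0x14 blk=5 s=1: VC-HIT | VC [7, 13]
  [8] addr=0x17 blk=5 s=1: L1-HIT | VC [7, 13]
  [9] addr=0x16 blk=5 s=1: L1-HIT | VC [7, 13]
  [10] addr=0x17 blk=5 s=1: L1-HIT | VC [7, 13]

MISSES = 3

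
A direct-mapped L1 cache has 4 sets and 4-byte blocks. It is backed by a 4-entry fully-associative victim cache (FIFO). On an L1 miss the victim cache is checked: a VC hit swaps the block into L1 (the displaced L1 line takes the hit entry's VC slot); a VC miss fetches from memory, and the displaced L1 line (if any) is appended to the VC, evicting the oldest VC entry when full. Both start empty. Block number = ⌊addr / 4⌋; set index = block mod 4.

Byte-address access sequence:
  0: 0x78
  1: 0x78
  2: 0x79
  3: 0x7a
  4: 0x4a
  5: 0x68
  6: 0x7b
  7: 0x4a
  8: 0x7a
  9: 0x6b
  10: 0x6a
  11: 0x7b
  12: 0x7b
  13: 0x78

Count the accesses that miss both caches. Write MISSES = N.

#0 0x78→b30/s2 MISS; vc=[]
#1 0x78→b30/s2 L1-HIT; vc=[]
#2 0x79→b30/s2 L1-HIT; vc=[]
#3 0x7a→b30/s2 L1-HIT; vc=[]
#4 0x4a→b18/s2 MISS; vc=[30]
#5 0x68→b26/s2 MISS; vc=[30,18]
#6 0x7b→b30/s2 VC-HIT; vc=[26,18]
#7 0x4a→b18/s2 VC-HIT; vc=[26,30]
#8 0x7a→b30/s2 VC-HIT; vc=[26,18]
#9 0x6b→b26/s2 VC-HIT; vc=[30,18]
#10 0x6a→b26/s2 L1-HIT; vc=[30,18]
#11 0x7b→b30/s2 VC-HIT; vc=[26,18]
#12 0x7b→b30/s2 L1-HIT; vc=[26,18]
#13 0x78→b30/s2 L1-HIT; vc=[26,18]

MISSES = 3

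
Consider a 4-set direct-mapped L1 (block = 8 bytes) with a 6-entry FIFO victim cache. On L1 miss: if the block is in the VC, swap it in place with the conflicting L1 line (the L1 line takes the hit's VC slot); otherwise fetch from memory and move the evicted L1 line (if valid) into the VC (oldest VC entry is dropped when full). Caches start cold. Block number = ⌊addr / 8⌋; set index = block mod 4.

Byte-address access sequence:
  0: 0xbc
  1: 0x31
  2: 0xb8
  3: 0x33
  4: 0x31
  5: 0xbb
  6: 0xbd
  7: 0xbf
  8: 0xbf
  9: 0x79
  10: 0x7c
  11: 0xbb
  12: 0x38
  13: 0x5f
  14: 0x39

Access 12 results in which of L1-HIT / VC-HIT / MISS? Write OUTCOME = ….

OUTCOME = MISS

  [0] addr=0xbc blk=23 s=3: MISS | VC []
  [1] addr=0x31 blk=6 s=2: MISS | VC []
  [2] addr=0xb8 blk=23 s=3: L1-HIT | VC []
  [3] addr=0x33 blk=6 s=2: L1-HIT | VC []
  [4] addr=0x31 blk=6 s=2: L1-HIT | VC []
  [5] addr=0xbb blk=23 s=3: L1-HIT | VC []
  [6] addr=0xbd blk=23 s=3: L1-HIT | VC []
  [7] addr=0xbf blk=23 s=3: L1-HIT | VC []
  [8] addr=0xbf blk=23 s=3: L1-HIT | VC []
  [9] addr=0x79 blk=15 s=3: MISS | VC [23]
  [10] addr=0x7c blk=15 s=3: L1-HIT | VC [23]
  [11] addr=0xbb blk=23 s=3: VC-HIT | VC [15]
  [12] addr=0x38 blk=7 s=3: MISS | VC [15, 23]
  [13] addr=0x5f blk=11 s=3: MISS | VC [15, 23, 7]
  [14] addr=0x39 blk=7 s=3: VC-HIT | VC [15, 23, 11]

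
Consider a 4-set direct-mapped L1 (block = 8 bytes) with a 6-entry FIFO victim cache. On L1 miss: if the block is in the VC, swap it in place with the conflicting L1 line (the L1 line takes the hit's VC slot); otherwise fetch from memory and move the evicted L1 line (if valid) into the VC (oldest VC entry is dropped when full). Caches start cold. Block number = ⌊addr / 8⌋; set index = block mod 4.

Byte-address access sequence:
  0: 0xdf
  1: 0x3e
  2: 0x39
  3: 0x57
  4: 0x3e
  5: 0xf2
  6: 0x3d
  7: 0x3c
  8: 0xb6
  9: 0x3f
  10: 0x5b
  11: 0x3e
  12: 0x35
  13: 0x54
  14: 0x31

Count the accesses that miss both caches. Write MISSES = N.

MISSES = 7

  [0] addr=0xdf blk=27 s=3: MISS | VC []
  [1] addr=0x3e blk=7 s=3: MISS | VC [27]
  [2] addr=0x39 blk=7 s=3: L1-HIT | VC [27]
  [3] addr=0x57 blk=10 s=2: MISS | VC [27]
  [4] addr=0x3e blk=7 s=3: L1-HIT | VC [27]
  [5] addr=0xf2 blk=30 s=2: MISS | VC [27, 10]
  [6] addr=0x3d blk=7 s=3: L1-HIT | VC [27, 10]
  [7] addr=0x3c blk=7 s=3: L1-HIT | VC [27, 10]
  [8] addr=0xb6 blk=22 s=2: MISS | VC [27, 10, 30]
  [9] addr=0x3f blk=7 s=3: L1-HIT | VC [27, 10, 30]
  [10] addr=0x5b blk=11 s=3: MISS | VC [27, 10, 30, 7]
  [11] addr=0x3e blk=7 s=3: VC-HIT | VC [27, 10, 30, 11]
  [12] addr=0x35 blk=6 s=2: MISS | VC [27, 10, 30, 11, 22]
  [13] addr=0x54 blk=10 s=2: VC-HIT | VC [27, 6, 30, 11, 22]
  [14] addr=0x31 blk=6 s=2: VC-HIT | VC [27, 10, 30, 11, 22]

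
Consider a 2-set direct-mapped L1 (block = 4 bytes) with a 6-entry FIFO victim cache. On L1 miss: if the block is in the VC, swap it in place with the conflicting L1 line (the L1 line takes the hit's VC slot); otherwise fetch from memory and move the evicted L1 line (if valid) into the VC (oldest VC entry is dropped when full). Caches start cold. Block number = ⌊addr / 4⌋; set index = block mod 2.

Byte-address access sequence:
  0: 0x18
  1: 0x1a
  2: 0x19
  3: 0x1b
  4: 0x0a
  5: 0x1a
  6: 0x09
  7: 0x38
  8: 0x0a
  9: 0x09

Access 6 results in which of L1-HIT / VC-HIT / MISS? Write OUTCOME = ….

OUTCOME = VC-HIT

#0 0x18→b6/s0 MISS; vc=[]
#1 0x1a→b6/s0 L1-HIT; vc=[]
#2 0x19→b6/s0 L1-HIT; vc=[]
#3 0x1b→b6/s0 L1-HIT; vc=[]
#4 0xa→b2/s0 MISS; vc=[6]
#5 0x1a→b6/s0 VC-HIT; vc=[2]
#6 0x9→b2/s0 VC-HIT; vc=[6]
#7 0x38→b14/s0 MISS; vc=[6,2]
#8 0xa→b2/s0 VC-HIT; vc=[6,14]
#9 0x9→b2/s0 L1-HIT; vc=[6,14]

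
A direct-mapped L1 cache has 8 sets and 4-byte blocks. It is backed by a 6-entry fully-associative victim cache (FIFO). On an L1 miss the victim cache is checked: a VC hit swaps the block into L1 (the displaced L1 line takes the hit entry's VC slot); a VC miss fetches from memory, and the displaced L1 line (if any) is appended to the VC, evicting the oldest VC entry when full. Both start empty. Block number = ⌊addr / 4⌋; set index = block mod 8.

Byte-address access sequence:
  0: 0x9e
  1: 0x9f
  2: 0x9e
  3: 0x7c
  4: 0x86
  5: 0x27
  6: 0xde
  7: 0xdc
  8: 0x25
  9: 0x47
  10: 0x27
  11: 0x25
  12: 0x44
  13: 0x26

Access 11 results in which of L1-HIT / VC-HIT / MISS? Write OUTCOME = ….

  [0] addr=0x9e blk=39 s=7: MISS | VC []
  [1] addr=0x9f blk=39 s=7: L1-HIT | VC []
  [2] addr=0x9e blk=39 s=7: L1-HIT | VC []
  [3] addr=0x7c blk=31 s=7: MISS | VC [39]
  [4] addr=0x86 blk=33 s=1: MISS | VC [39]
  [5] addr=0x27 blk=9 s=1: MISS | VC [39, 33]
  [6] addr=0xde blk=55 s=7: MISS | VC [39, 33, 31]
  [7] addr=0xdc blk=55 s=7: L1-HIT | VC [39, 33, 31]
  [8] addr=0x25 blk=9 s=1: L1-HIT | VC [39, 33, 31]
  [9] addr=0x47 blk=17 s=1: MISS | VC [39, 33, 31, 9]
  [10] addr=0x27 blk=9 s=1: VC-HIT | VC [39, 33, 31, 17]
  [11] addr=0x25 blk=9 s=1: L1-HIT | VC [39, 33, 31, 17]
  [12] addr=0x44 blk=17 s=1: VC-HIT | VC [39, 33, 31, 9]
  [13] addr=0x26 blk=9 s=1: VC-HIT | VC [39, 33, 31, 17]

OUTCOME = L1-HIT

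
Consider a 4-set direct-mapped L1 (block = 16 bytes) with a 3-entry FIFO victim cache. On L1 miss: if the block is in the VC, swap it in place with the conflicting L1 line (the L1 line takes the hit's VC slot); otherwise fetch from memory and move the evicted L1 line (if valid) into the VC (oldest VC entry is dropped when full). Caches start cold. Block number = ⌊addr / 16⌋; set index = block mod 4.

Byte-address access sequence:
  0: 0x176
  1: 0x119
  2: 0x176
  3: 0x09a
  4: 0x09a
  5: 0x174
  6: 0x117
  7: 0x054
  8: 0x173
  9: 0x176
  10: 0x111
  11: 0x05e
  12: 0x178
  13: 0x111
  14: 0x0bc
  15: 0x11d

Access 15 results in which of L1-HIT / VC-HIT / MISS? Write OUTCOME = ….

OUTCOME = L1-HIT

#0 0x176→b23/s3 MISS; vc=[]
#1 0x119→b17/s1 MISS; vc=[]
#2 0x176→b23/s3 L1-HIT; vc=[]
#3 0x9a→b9/s1 MISS; vc=[17]
#4 0x9a→b9/s1 L1-HIT; vc=[17]
#5 0x174→b23/s3 L1-HIT; vc=[17]
#6 0x117→b17/s1 VC-HIT; vc=[9]
#7 0x54→b5/s1 MISS; vc=[9,17]
#8 0x173→b23/s3 L1-HIT; vc=[9,17]
#9 0x176→b23/s3 L1-HIT; vc=[9,17]
#10 0x111→b17/s1 VC-HIT; vc=[9,5]
#11 0x5e→b5/s1 VC-HIT; vc=[9,17]
#12 0x178→b23/s3 L1-HIT; vc=[9,17]
#13 0x111→b17/s1 VC-HIT; vc=[9,5]
#14 0xbc→b11/s3 MISS; vc=[9,5,23]
#15 0x11d→b17/s1 L1-HIT; vc=[9,5,23]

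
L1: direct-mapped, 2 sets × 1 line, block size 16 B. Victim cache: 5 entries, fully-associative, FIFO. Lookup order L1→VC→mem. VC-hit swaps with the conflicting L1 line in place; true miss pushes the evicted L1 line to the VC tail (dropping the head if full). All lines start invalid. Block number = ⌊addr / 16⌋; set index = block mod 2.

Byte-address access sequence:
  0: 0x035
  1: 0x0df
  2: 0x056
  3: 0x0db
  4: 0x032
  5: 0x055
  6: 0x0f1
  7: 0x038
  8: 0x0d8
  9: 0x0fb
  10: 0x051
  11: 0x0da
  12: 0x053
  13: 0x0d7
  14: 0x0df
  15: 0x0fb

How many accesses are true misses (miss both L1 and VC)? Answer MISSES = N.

  [0] addr=0x35 blk=3 s=1: MISS | VC []
  [1] addr=0xdf blk=13 s=1: MISS | VC [3]
  [2] addr=0x56 blk=5 s=1: MISS | VC [3, 13]
  [3] addr=0xdb blk=13 s=1: VC-HIT | VC [3, 5]
  [4] addr=0x32 blk=3 s=1: VC-HIT | VC [13, 5]
  [5] addr=0x55 blk=5 s=1: VC-HIT | VC [13, 3]
  [6] addr=0xf1 blk=15 s=1: MISS | VC [13, 3, 5]
  [7] addr=0x38 blk=3 s=1: VC-HIT | VC [13, 15, 5]
  [8] addr=0xd8 blk=13 s=1: VC-HIT | VC [3, 15, 5]
  [9] addr=0xfb blk=15 s=1: VC-HIT | VC [3, 13, 5]
  [10] addr=0x51 blk=5 s=1: VC-HIT | VC [3, 13, 15]
  [11] addr=0xda blk=13 s=1: VC-HIT | VC [3, 5, 15]
  [12] addr=0x53 blk=5 s=1: VC-HIT | VC [3, 13, 15]
  [13] addr=0xd7 blk=13 s=1: VC-HIT | VC [3, 5, 15]
  [14] addr=0xdf blk=13 s=1: L1-HIT | VC [3, 5, 15]
  [15] addr=0xfb blk=15 s=1: VC-HIT | VC [3, 5, 13]

MISSES = 4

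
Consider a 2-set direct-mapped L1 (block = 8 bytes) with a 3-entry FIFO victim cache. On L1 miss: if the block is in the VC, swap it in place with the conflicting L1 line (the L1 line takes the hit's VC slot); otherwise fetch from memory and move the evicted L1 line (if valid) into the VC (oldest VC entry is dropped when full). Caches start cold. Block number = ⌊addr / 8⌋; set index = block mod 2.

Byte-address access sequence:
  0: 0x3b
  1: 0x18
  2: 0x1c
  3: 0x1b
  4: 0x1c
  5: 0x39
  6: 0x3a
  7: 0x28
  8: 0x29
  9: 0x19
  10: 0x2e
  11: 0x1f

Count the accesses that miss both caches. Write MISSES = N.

MISSES = 3

  [0] addr=0x3b blk=7 s=1: MISS | VC []
  [1] addr=0x18 blk=3 s=1: MISS | VC [7]
  [2] addr=0x1c blk=3 s=1: L1-HIT | VC [7]
  [3] addr=0x1b blk=3 s=1: L1-HIT | VC [7]
  [4] addr=0x1c blk=3 s=1: L1-HIT | VC [7]
  [5] addr=0x39 blk=7 s=1: VC-HIT | VC [3]
  [6] addr=0x3a blk=7 s=1: L1-HIT | VC [3]
  [7] addr=0x28 blk=5 s=1: MISS | VC [3, 7]
  [8] addr=0x29 blk=5 s=1: L1-HIT | VC [3, 7]
  [9] addr=0x19 blk=3 s=1: VC-HIT | VC [5, 7]
  [10] addr=0x2e blk=5 s=1: VC-HIT | VC [3, 7]
  [11] addr=0x1f blk=3 s=1: VC-HIT | VC [5, 7]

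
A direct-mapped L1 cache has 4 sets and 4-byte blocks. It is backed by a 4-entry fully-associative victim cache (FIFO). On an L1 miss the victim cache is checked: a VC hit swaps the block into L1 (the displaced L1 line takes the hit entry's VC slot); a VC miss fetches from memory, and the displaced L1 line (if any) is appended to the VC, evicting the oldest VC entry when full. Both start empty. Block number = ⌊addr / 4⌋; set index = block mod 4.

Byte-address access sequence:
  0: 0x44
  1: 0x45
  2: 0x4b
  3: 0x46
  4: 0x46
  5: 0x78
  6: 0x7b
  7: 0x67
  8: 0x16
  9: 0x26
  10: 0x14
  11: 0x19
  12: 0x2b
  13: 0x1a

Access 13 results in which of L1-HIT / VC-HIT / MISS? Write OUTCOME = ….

OUTCOME = VC-HIT

  [0] addr=0x44 blk=17 s=1: MISS | VC []
  [1] addr=0x45 blk=17 s=1: L1-HIT | VC []
  [2] addr=0x4b blk=18 s=2: MISS | VC []
  [3] addr=0x46 blk=17 s=1: L1-HIT | VC []
  [4] addr=0x46 blk=17 s=1: L1-HIT | VC []
  [5] addr=0x78 blk=30 s=2: MISS | VC [18]
  [6] addr=0x7b blk=30 s=2: L1-HIT | VC [18]
  [7] addr=0x67 blk=25 s=1: MISS | VC [18, 17]
  [8] addr=0x16 blk=5 s=1: MISS | VC [18, 17, 25]
  [9] addr=0x26 blk=9 s=1: MISS | VC [18, 17, 25, 5]
  [10] addr=0x14 blk=5 s=1: VC-HIT | VC [18, 17, 25, 9]
  [11] addr=0x19 blk=6 s=2: MISS | VC [17, 25, 9, 30]
  [12] addr=0x2b blk=10 s=2: MISS | VC [25, 9, 30, 6]
  [13] addr=0x1a blk=6 s=2: VC-HIT | VC [25, 9, 30, 10]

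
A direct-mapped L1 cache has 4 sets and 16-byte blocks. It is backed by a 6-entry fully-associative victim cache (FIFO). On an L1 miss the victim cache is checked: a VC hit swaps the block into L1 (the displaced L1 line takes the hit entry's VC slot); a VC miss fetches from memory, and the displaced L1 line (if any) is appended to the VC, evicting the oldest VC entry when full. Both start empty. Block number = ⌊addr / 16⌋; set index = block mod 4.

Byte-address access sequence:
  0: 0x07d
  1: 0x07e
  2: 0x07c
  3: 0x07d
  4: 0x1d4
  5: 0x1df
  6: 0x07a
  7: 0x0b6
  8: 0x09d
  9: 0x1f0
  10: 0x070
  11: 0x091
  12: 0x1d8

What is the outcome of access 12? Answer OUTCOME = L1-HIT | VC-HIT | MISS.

OUTCOME = VC-HIT

0: 0x7d (blk 7, set 3) → MISS  vc=[]
1: 0x7e (blk 7, set 3) → L1-HIT  vc=[]
2: 0x7c (blk 7, set 3) → L1-HIT  vc=[]
3: 0x7d (blk 7, set 3) → L1-HIT  vc=[]
4: 0x1d4 (blk 29, set 1) → MISS  vc=[]
5: 0x1df (blk 29, set 1) → L1-HIT  vc=[]
6: 0x7a (blk 7, set 3) → L1-HIT  vc=[]
7: 0xb6 (blk 11, set 3) → MISS  vc=[7]
8: 0x9d (blk 9, set 1) → MISS  vc=[7, 29]
9: 0x1f0 (blk 31, set 3) → MISS  vc=[7, 29, 11]
10: 0x70 (blk 7, set 3) → VC-HIT  vc=[31, 29, 11]
11: 0x91 (blk 9, set 1) → L1-HIT  vc=[31, 29, 11]
12: 0x1d8 (blk 29, set 1) → VC-HIT  vc=[31, 9, 11]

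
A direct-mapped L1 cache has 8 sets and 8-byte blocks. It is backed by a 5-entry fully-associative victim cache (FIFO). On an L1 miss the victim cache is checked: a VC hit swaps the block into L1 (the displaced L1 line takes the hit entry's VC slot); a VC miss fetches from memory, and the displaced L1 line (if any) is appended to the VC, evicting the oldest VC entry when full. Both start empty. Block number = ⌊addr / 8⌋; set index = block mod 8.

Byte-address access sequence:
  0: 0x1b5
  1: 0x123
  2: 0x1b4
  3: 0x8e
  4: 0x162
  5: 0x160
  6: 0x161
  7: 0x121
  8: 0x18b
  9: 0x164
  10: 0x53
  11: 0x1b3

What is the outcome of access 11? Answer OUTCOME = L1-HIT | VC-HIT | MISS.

0: 0x1b5 (blk 54, set 6) → MISS  vc=[]
1: 0x123 (blk 36, set 4) → MISS  vc=[]
2: 0x1b4 (blk 54, set 6) → L1-HIT  vc=[]
3: 0x8e (blk 17, set 1) → MISS  vc=[]
4: 0x162 (blk 44, set 4) → MISS  vc=[36]
5: 0x160 (blk 44, set 4) → L1-HIT  vc=[36]
6: 0x161 (blk 44, set 4) → L1-HIT  vc=[36]
7: 0x121 (blk 36, set 4) → VC-HIT  vc=[44]
8: 0x18b (blk 49, set 1) → MISS  vc=[44, 17]
9: 0x164 (blk 44, set 4) → VC-HIT  vc=[36, 17]
10: 0x53 (blk 10, set 2) → MISS  vc=[36, 17]
11: 0x1b3 (blk 54, set 6) → L1-HIT  vc=[36, 17]

OUTCOME = L1-HIT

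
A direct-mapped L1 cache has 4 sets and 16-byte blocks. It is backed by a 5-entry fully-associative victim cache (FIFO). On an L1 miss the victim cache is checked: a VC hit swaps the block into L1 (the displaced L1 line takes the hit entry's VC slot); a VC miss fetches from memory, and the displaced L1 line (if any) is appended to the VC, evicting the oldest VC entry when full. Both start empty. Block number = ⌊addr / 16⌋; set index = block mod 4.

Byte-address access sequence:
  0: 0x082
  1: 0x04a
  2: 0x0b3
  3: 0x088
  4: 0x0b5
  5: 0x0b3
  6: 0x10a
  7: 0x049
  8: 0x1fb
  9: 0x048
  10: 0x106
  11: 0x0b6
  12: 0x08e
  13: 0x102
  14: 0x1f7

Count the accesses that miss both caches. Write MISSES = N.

  [0] addr=0x82 blk=8 s=0: MISS | VC []
  [1] addr=0x4a blk=4 s=0: MISS | VC [8]
  [2] addr=0xb3 blk=11 s=3: MISS | VC [8]
  [3] addr=0x88 blk=8 s=0: VC-HIT | VC [4]
  [4] addr=0xb5 blk=11 s=3: L1-HIT | VC [4]
  [5] addr=0xb3 blk=11 s=3: L1-HIT | VC [4]
  [6] addr=0x10a blk=16 s=0: MISS | VC [4, 8]
  [7] addr=0x49 blk=4 s=0: VC-HIT | VC [16, 8]
  [8] addr=0x1fb blk=31 s=3: MISS | VC [16, 8, 11]
  [9] addr=0x48 blk=4 s=0: L1-HIT | VC [16, 8, 11]
  [10] addr=0x106 blk=16 s=0: VC-HIT | VC [4, 8, 11]
  [11] addr=0xb6 blk=11 s=3: VC-HIT | VC [4, 8, 31]
  [12] addr=0x8e blk=8 s=0: VC-HIT | VC [4, 16, 31]
  [13] addr=0x102 blk=16 s=0: VC-HIT | VC [4, 8, 31]
  [14] addr=0x1f7 blk=31 s=3: VC-HIT | VC [4, 8, 11]

MISSES = 5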